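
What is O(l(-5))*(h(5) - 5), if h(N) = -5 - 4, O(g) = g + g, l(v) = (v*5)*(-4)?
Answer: -2800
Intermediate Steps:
l(v) = -20*v (l(v) = (5*v)*(-4) = -20*v)
O(g) = 2*g
h(N) = -9
O(l(-5))*(h(5) - 5) = (2*(-20*(-5)))*(-9 - 5) = (2*100)*(-14) = 200*(-14) = -2800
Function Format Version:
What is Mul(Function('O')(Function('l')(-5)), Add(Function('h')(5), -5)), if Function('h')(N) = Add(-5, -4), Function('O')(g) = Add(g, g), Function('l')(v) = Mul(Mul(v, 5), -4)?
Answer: -2800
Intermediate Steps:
Function('l')(v) = Mul(-20, v) (Function('l')(v) = Mul(Mul(5, v), -4) = Mul(-20, v))
Function('O')(g) = Mul(2, g)
Function('h')(N) = -9
Mul(Function('O')(Function('l')(-5)), Add(Function('h')(5), -5)) = Mul(Mul(2, Mul(-20, -5)), Add(-9, -5)) = Mul(Mul(2, 100), -14) = Mul(200, -14) = -2800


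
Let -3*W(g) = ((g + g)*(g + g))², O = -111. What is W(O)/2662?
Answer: -404818776/1331 ≈ -3.0415e+5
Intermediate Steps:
W(g) = -16*g⁴/3 (W(g) = -(g + g)⁴/3 = -16*g⁴/3)
W(O)/2662 = -16/3*(-111)⁴/2662 = -16/3*151807041*(1/2662) = -809637552*1/2662 = -404818776/1331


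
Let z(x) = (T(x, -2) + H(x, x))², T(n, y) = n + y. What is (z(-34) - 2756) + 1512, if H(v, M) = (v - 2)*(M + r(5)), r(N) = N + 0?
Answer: 1014820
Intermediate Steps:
r(N) = N
H(v, M) = (-2 + v)*(5 + M) (H(v, M) = (v - 2)*(M + 5) = (-2 + v)*(5 + M))
z(x) = (-12 + x² + 4*x)² (z(x) = ((x - 2) + (-10 - 2*x + 5*x + x*x))² = ((-2 + x) + (-10 - 2*x + 5*x + x²))² = ((-2 + x) + (-10 + x² + 3*x))² = (-12 + x² + 4*x)²)
(z(-34) - 2756) + 1512 = ((12 - 1*(-34)² - 4*(-34))² - 2756) + 1512 = ((12 - 1*1156 + 136)² - 2756) + 1512 = ((12 - 1156 + 136)² - 2756) + 1512 = ((-1008)² - 2756) + 1512 = (1016064 - 2756) + 1512 = 1013308 + 1512 = 1014820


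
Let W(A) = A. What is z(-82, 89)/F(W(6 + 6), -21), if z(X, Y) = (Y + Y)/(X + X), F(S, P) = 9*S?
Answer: -89/8856 ≈ -0.010050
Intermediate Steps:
z(X, Y) = Y/X (z(X, Y) = (2*Y)/((2*X)) = (2*Y)*(1/(2*X)) = Y/X)
z(-82, 89)/F(W(6 + 6), -21) = (89/(-82))/((9*(6 + 6))) = (89*(-1/82))/((9*12)) = -89/82/108 = -89/82*1/108 = -89/8856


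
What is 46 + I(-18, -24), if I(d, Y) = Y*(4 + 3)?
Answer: -122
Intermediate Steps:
I(d, Y) = 7*Y (I(d, Y) = Y*7 = 7*Y)
46 + I(-18, -24) = 46 + 7*(-24) = 46 - 168 = -122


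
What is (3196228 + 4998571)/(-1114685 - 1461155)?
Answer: -482047/151520 ≈ -3.1814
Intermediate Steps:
(3196228 + 4998571)/(-1114685 - 1461155) = 8194799/(-2575840) = 8194799*(-1/2575840) = -482047/151520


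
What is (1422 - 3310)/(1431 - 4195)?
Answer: 472/691 ≈ 0.68307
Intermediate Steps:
(1422 - 3310)/(1431 - 4195) = -1888/(-2764) = -1888*(-1/2764) = 472/691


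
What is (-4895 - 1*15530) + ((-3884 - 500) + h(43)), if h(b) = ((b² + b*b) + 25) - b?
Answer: -21129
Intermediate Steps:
h(b) = 25 - b + 2*b² (h(b) = ((b² + b²) + 25) - b = (2*b² + 25) - b = (25 + 2*b²) - b = 25 - b + 2*b²)
(-4895 - 1*15530) + ((-3884 - 500) + h(43)) = (-4895 - 1*15530) + ((-3884 - 500) + (25 - 1*43 + 2*43²)) = (-4895 - 15530) + (-4384 + (25 - 43 + 2*1849)) = -20425 + (-4384 + (25 - 43 + 3698)) = -20425 + (-4384 + 3680) = -20425 - 704 = -21129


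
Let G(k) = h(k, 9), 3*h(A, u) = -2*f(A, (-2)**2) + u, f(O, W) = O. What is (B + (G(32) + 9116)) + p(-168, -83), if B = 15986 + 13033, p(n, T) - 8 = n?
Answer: 113870/3 ≈ 37957.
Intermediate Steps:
h(A, u) = -2*A/3 + u/3 (h(A, u) = (-2*A + u)/3 = (u - 2*A)/3 = -2*A/3 + u/3)
p(n, T) = 8 + n
G(k) = 3 - 2*k/3 (G(k) = -2*k/3 + (1/3)*9 = -2*k/3 + 3 = 3 - 2*k/3)
B = 29019
(B + (G(32) + 9116)) + p(-168, -83) = (29019 + ((3 - 2/3*32) + 9116)) + (8 - 168) = (29019 + ((3 - 64/3) + 9116)) - 160 = (29019 + (-55/3 + 9116)) - 160 = (29019 + 27293/3) - 160 = 114350/3 - 160 = 113870/3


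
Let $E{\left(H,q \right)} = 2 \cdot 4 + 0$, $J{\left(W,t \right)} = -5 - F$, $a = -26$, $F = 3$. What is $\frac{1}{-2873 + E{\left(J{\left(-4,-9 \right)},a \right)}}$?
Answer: $- \frac{1}{2865} \approx -0.00034904$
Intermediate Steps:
$J{\left(W,t \right)} = -8$ ($J{\left(W,t \right)} = -5 - 3 = -8$)
$E{\left(H,q \right)} = 8$ ($E{\left(H,q \right)} = 8 + 0 = 8$)
$\frac{1}{-2873 + E{\left(J{\left(-4,-9 \right)},a \right)}} = \frac{1}{-2873 + 8} = \frac{1}{-2865} = - \frac{1}{2865}$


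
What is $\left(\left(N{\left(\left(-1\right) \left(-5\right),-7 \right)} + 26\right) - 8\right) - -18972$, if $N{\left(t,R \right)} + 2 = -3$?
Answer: $18985$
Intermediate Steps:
$N{\left(t,R \right)} = -5$ ($N{\left(t,R \right)} = -2 - 3 = -5$)
$\left(\left(N{\left(\left(-1\right) \left(-5\right),-7 \right)} + 26\right) - 8\right) - -18972 = \left(\left(-5 + 26\right) - 8\right) - -18972 = \left(21 - 8\right) + 18972 = 13 + 18972 = 18985$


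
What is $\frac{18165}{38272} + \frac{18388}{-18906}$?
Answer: $- \frac{7833001}{15729792} \approx -0.49797$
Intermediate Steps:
$\frac{18165}{38272} + \frac{18388}{-18906} = 18165 \cdot \frac{1}{38272} + 18388 \left(- \frac{1}{18906}\right) = \frac{18165}{38272} - \frac{9194}{9453} = - \frac{7833001}{15729792}$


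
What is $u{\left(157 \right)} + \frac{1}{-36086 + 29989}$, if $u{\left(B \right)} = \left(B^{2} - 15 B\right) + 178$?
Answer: $\frac{137011783}{6097} \approx 22472.0$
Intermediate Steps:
$u{\left(B \right)} = 178 + B^{2} - 15 B$
$u{\left(157 \right)} + \frac{1}{-36086 + 29989} = \left(178 + 157^{2} - 2355\right) + \frac{1}{-36086 + 29989} = \left(178 + 24649 - 2355\right) + \frac{1}{-6097} = 22472 - \frac{1}{6097} = \frac{137011783}{6097}$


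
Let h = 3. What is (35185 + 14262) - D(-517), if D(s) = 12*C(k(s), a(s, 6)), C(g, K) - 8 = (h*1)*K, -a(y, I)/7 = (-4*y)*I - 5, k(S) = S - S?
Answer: 3174907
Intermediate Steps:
k(S) = 0
a(y, I) = 35 + 28*I*y (a(y, I) = -7*((-4*y)*I - 5) = -7*(-4*I*y - 5) = -7*(-5 - 4*I*y) = 35 + 28*I*y)
C(g, K) = 8 + 3*K (C(g, K) = 8 + (3*1)*K = 8 + 3*K)
D(s) = 1356 + 6048*s (D(s) = 12*(8 + 3*(35 + 28*6*s)) = 12*(8 + 3*(35 + 168*s)) = 12*(8 + (105 + 504*s)) = 12*(113 + 504*s) = 1356 + 6048*s)
(35185 + 14262) - D(-517) = (35185 + 14262) - (1356 + 6048*(-517)) = 49447 - (1356 - 3126816) = 49447 - 1*(-3125460) = 49447 + 3125460 = 3174907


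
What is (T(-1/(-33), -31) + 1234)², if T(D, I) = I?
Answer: 1447209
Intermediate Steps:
(T(-1/(-33), -31) + 1234)² = (-31 + 1234)² = 1203² = 1447209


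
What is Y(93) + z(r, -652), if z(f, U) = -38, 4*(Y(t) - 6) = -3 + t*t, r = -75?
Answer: 4259/2 ≈ 2129.5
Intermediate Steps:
Y(t) = 21/4 + t**2/4 (Y(t) = 6 + (-3 + t*t)/4 = 6 + (-3 + t**2)/4 = 6 + (-3/4 + t**2/4) = 21/4 + t**2/4)
Y(93) + z(r, -652) = (21/4 + (1/4)*93**2) - 38 = (21/4 + (1/4)*8649) - 38 = (21/4 + 8649/4) - 38 = 4335/2 - 38 = 4259/2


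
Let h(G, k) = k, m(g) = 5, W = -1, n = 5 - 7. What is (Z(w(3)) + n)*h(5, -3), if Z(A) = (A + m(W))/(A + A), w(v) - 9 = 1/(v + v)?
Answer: 81/22 ≈ 3.6818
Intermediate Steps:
n = -2
w(v) = 9 + 1/(2*v) (w(v) = 9 + 1/(v + v) = 9 + 1/(2*v))
Z(A) = (5 + A)/(2*A) (Z(A) = (A + 5)/(A + A) = (5 + A)/((2*A)) = (5 + A)*(1/(2*A)) = (5 + A)/(2*A))
(Z(w(3)) + n)*h(5, -3) = ((5 + (9 + (1/2)/3))/(2*(9 + (1/2)/3)) - 2)*(-3) = ((5 + (9 + (1/2)*(1/3)))/(2*(9 + (1/2)*(1/3))) - 2)*(-3) = ((5 + (9 + 1/6))/(2*(9 + 1/6)) - 2)*(-3) = ((5 + 55/6)/(2*(55/6)) - 2)*(-3) = ((1/2)*(6/55)*(85/6) - 2)*(-3) = (17/22 - 2)*(-3) = -27/22*(-3) = 81/22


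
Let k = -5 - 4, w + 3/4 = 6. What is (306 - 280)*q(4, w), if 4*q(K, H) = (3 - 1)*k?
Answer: -117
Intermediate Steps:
w = 21/4 (w = -¾ + 6 = 21/4 ≈ 5.2500)
k = -9
q(K, H) = -9/2 (q(K, H) = ((3 - 1)*(-9))/4 = (2*(-9))/4 = (¼)*(-18) = -9/2)
(306 - 280)*q(4, w) = (306 - 280)*(-9/2) = 26*(-9/2) = -117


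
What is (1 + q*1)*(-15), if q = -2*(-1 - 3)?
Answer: -135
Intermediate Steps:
q = 8 (q = -2*(-4) = 8)
(1 + q*1)*(-15) = (1 + 8*1)*(-15) = (1 + 8)*(-15) = 9*(-15) = -135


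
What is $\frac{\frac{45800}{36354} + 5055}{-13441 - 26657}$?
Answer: $- \frac{91907635}{728861346} \approx -0.1261$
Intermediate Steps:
$\frac{\frac{45800}{36354} + 5055}{-13441 - 26657} = \frac{45800 \cdot \frac{1}{36354} + 5055}{-13441 - 26657} = \frac{\frac{22900}{18177} + 5055}{-40098} = \frac{91907635}{18177} \left(- \frac{1}{40098}\right) = - \frac{91907635}{728861346}$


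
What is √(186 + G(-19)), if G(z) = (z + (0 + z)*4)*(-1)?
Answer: √281 ≈ 16.763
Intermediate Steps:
G(z) = -5*z (G(z) = (z + z*4)*(-1) = (z + 4*z)*(-1) = (5*z)*(-1) = -5*z)
√(186 + G(-19)) = √(186 - 5*(-19)) = √(186 + 95) = √281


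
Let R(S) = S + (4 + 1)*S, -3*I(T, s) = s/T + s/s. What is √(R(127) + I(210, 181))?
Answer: √33576830/210 ≈ 27.593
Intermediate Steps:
I(T, s) = -⅓ - s/(3*T) (I(T, s) = -(s/T + s/s)/3 = -(s/T + 1)/3 = -(1 + s/T)/3 = -⅓ - s/(3*T))
R(S) = 6*S (R(S) = S + 5*S = 6*S)
√(R(127) + I(210, 181)) = √(6*127 + (⅓)*(-1*210 - 1*181)/210) = √(762 + (⅓)*(1/210)*(-210 - 181)) = √(762 + (⅓)*(1/210)*(-391)) = √(762 - 391/630) = √(479669/630) = √33576830/210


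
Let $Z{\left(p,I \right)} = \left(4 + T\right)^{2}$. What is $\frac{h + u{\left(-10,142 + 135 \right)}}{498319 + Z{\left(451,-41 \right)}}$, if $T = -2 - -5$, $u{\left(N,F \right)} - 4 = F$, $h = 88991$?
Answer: $\frac{11159}{62296} \approx 0.17913$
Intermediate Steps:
$u{\left(N,F \right)} = 4 + F$
$T = 3$ ($T = -2 + 5 = 3$)
$Z{\left(p,I \right)} = 49$ ($Z{\left(p,I \right)} = \left(4 + 3\right)^{2} = 7^{2} = 49$)
$\frac{h + u{\left(-10,142 + 135 \right)}}{498319 + Z{\left(451,-41 \right)}} = \frac{88991 + \left(4 + \left(142 + 135\right)\right)}{498319 + 49} = \frac{88991 + \left(4 + 277\right)}{498368} = \left(88991 + 281\right) \frac{1}{498368} = 89272 \cdot \frac{1}{498368} = \frac{11159}{62296}$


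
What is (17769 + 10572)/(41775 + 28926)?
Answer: 9447/23567 ≈ 0.40086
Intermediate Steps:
(17769 + 10572)/(41775 + 28926) = 28341/70701 = 28341*(1/70701) = 9447/23567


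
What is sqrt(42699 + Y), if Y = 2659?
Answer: sqrt(45358) ≈ 212.97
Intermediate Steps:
sqrt(42699 + Y) = sqrt(42699 + 2659) = sqrt(45358)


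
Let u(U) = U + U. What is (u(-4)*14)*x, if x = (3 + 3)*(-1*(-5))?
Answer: -3360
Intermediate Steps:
u(U) = 2*U
x = 30 (x = 6*5 = 30)
(u(-4)*14)*x = ((2*(-4))*14)*30 = -8*14*30 = -112*30 = -3360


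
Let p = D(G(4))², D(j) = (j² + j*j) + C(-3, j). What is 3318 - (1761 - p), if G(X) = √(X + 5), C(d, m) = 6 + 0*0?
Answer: 2133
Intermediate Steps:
C(d, m) = 6 (C(d, m) = 6 + 0 = 6)
G(X) = √(5 + X)
D(j) = 6 + 2*j² (D(j) = (j² + j*j) + 6 = (j² + j²) + 6 = 2*j² + 6 = 6 + 2*j²)
p = 576 (p = (6 + 2*(√(5 + 4))²)² = (6 + 2*(√9)²)² = (6 + 2*3²)² = (6 + 2*9)² = (6 + 18)² = 24² = 576)
3318 - (1761 - p) = 3318 - (1761 - 1*576) = 3318 - (1761 - 576) = 3318 - 1*1185 = 3318 - 1185 = 2133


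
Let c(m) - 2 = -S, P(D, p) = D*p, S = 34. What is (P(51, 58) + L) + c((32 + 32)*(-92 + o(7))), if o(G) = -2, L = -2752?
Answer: 174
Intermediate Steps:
c(m) = -32 (c(m) = 2 - 1*34 = 2 - 34 = -32)
(P(51, 58) + L) + c((32 + 32)*(-92 + o(7))) = (51*58 - 2752) - 32 = (2958 - 2752) - 32 = 206 - 32 = 174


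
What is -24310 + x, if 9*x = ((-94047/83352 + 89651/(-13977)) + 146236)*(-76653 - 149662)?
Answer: -558764761042364495/151957944 ≈ -3.6771e+9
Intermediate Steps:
x = -558761066944745855/151957944 (x = (((-94047/83352 + 89651/(-13977)) + 146236)*(-76653 - 149662))/9 = (((-94047*1/83352 + 89651*(-1/13977)) + 146236)*(-226315))/9 = (((-1363/1208 - 89651/13977) + 146236)*(-226315))/9 = ((-127349059/16884216 + 146236)*(-226315))/9 = ((2468952861917/16884216)*(-226315))/9 = (⅑)*(-558761066944745855/16884216) = -558761066944745855/151957944 ≈ -3.6771e+9)
-24310 + x = -24310 - 558761066944745855/151957944 = -558764761042364495/151957944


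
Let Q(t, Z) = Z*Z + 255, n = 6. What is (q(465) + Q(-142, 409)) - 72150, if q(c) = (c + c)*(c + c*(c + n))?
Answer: 204211786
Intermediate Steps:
q(c) = 2*c*(c + c*(6 + c)) (q(c) = (c + c)*(c + c*(c + 6)) = (2*c)*(c + c*(6 + c)) = 2*c*(c + c*(6 + c)))
Q(t, Z) = 255 + Z² (Q(t, Z) = Z² + 255 = 255 + Z²)
(q(465) + Q(-142, 409)) - 72150 = (2*465²*(7 + 465) + (255 + 409²)) - 72150 = (2*216225*472 + (255 + 167281)) - 72150 = (204116400 + 167536) - 72150 = 204283936 - 72150 = 204211786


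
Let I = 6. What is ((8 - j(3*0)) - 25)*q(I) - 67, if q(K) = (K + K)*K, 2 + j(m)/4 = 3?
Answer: -1579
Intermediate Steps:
j(m) = 4 (j(m) = -8 + 4*3 = -8 + 12 = 4)
q(K) = 2*K² (q(K) = (2*K)*K = 2*K²)
((8 - j(3*0)) - 25)*q(I) - 67 = ((8 - 1*4) - 25)*(2*6²) - 67 = ((8 - 4) - 25)*(2*36) - 67 = (4 - 25)*72 - 67 = -21*72 - 67 = -1512 - 67 = -1579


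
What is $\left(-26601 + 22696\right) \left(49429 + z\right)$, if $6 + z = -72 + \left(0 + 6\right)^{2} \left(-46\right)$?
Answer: $-186248975$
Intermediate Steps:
$z = -1734$ ($z = -6 + \left(-72 + \left(0 + 6\right)^{2} \left(-46\right)\right) = -6 + \left(-72 + 6^{2} \left(-46\right)\right) = -6 + \left(-72 + 36 \left(-46\right)\right) = -6 - 1728 = -1734$)
$\left(-26601 + 22696\right) \left(49429 + z\right) = \left(-26601 + 22696\right) \left(49429 - 1734\right) = \left(-3905\right) 47695 = -186248975$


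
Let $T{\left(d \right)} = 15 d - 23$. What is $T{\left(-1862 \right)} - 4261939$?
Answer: $-4289892$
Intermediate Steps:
$T{\left(d \right)} = -23 + 15 d$
$T{\left(-1862 \right)} - 4261939 = \left(-23 + 15 \left(-1862\right)\right) - 4261939 = \left(-23 - 27930\right) - 4261939 = -27953 - 4261939 = -4289892$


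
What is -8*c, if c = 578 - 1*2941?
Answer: 18904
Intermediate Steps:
c = -2363 (c = 578 - 2941 = -2363)
-8*c = -8*(-2363) = 18904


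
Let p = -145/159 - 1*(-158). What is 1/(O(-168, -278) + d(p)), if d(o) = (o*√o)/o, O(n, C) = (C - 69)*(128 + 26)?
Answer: -8496642/454043530219 - √3971343/454043530219 ≈ -1.8718e-5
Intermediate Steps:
p = 24977/159 (p = -145*1/159 + 158 = -145/159 + 158 = 24977/159 ≈ 157.09)
O(n, C) = -10626 + 154*C (O(n, C) = (-69 + C)*154 = -10626 + 154*C)
d(o) = √o (d(o) = o^(3/2)/o = √o)
1/(O(-168, -278) + d(p)) = 1/((-10626 + 154*(-278)) + √(24977/159)) = 1/((-10626 - 42812) + √3971343/159) = 1/(-53438 + √3971343/159)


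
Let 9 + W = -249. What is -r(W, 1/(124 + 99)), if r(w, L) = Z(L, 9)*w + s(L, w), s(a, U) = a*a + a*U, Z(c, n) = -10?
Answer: -128243287/49729 ≈ -2578.8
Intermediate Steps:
s(a, U) = a² + U*a
W = -258 (W = -9 - 249 = -258)
r(w, L) = -10*w + L*(L + w) (r(w, L) = -10*w + L*(w + L) = -10*w + L*(L + w))
-r(W, 1/(124 + 99)) = -(-10*(-258) + (1/(124 + 99) - 258)/(124 + 99)) = -(2580 + (1/223 - 258)/223) = -(2580 + (1/223)*(-57533/223)) = -(2580 - 57533/49729) = -1*128243287/49729 = -128243287/49729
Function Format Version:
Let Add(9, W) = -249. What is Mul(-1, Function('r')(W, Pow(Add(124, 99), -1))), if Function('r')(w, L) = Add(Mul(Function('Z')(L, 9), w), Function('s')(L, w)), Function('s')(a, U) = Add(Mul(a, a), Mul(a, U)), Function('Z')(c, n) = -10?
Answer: Rational(-128243287, 49729) ≈ -2578.8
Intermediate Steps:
Function('s')(a, U) = Add(Pow(a, 2), Mul(U, a))
W = -258 (W = Add(-9, -249) = -258)
Function('r')(w, L) = Add(Mul(-10, w), Mul(L, Add(L, w))) (Function('r')(w, L) = Add(Mul(-10, w), Mul(L, Add(w, L))) = Add(Mul(-10, w), Mul(L, Add(L, w))))
Mul(-1, Function('r')(W, Pow(Add(124, 99), -1))) = Mul(-1, Add(Mul(-10, -258), Mul(Pow(Add(124, 99), -1), Add(Pow(Add(124, 99), -1), -258)))) = Mul(-1, Add(2580, Mul(Pow(223, -1), Add(Pow(223, -1), -258)))) = Mul(-1, Add(2580, Mul(Rational(1, 223), Add(Rational(1, 223), -258)))) = Mul(-1, Add(2580, Mul(Rational(1, 223), Rational(-57533, 223)))) = Mul(-1, Add(2580, Rational(-57533, 49729))) = Mul(-1, Rational(128243287, 49729)) = Rational(-128243287, 49729)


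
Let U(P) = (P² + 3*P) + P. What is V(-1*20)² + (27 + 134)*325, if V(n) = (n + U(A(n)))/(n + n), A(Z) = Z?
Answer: 209525/4 ≈ 52381.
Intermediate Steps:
U(P) = P² + 4*P
V(n) = (n + n*(4 + n))/(2*n) (V(n) = (n + n*(4 + n))/(n + n) = (n + n*(4 + n))/((2*n)) = (n + n*(4 + n))*(1/(2*n)) = (n + n*(4 + n))/(2*n))
V(-1*20)² + (27 + 134)*325 = (5/2 + (-1*20)/2)² + (27 + 134)*325 = (5/2 + (½)*(-20))² + 161*325 = (5/2 - 10)² + 52325 = (-15/2)² + 52325 = 225/4 + 52325 = 209525/4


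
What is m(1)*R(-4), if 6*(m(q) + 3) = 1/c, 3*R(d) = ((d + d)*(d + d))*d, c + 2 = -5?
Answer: 16256/63 ≈ 258.03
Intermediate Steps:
c = -7 (c = -2 - 5 = -7)
R(d) = 4*d**3/3 (R(d) = (((d + d)*(d + d))*d)/3 = (((2*d)*(2*d))*d)/3 = ((4*d**2)*d)/3 = (4*d**3)/3 = 4*d**3/3)
m(q) = -127/42 (m(q) = -3 + (1/6)/(-7) = -3 + (1/6)*(-1/7) = -3 - 1/42 = -127/42)
m(1)*R(-4) = -254*(-4)**3/63 = -254*(-64)/63 = -127/42*(-256/3) = 16256/63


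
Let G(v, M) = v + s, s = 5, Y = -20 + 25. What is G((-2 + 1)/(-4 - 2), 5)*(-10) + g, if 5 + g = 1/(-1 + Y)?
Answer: -677/12 ≈ -56.417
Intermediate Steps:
Y = 5
g = -19/4 (g = -5 + 1/(-1 + 5) = -5 + 1/4 = -19/4 ≈ -4.7500)
G(v, M) = 5 + v (G(v, M) = v + 5 = 5 + v)
G((-2 + 1)/(-4 - 2), 5)*(-10) + g = (5 + (-2 + 1)/(-4 - 2))*(-10) - 19/4 = (5 - 1/(-6))*(-10) - 19/4 = (5 - 1*(-1/6))*(-10) - 19/4 = (5 + 1/6)*(-10) - 19/4 = (31/6)*(-10) - 19/4 = -155/3 - 19/4 = -677/12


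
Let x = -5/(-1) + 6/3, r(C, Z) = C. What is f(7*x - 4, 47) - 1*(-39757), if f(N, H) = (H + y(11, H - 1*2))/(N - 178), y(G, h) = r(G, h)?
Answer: 5287623/133 ≈ 39757.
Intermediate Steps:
x = 7 (x = -5*(-1) + 6*(1/3) = 5 + 2 = 7)
y(G, h) = G
f(N, H) = (11 + H)/(-178 + N) (f(N, H) = (H + 11)/(N - 178) = (11 + H)/(-178 + N))
f(7*x - 4, 47) - 1*(-39757) = (11 + 47)/(-178 + (7*7 - 4)) - 1*(-39757) = 58/(-178 + (49 - 4)) + 39757 = 58/(-178 + 45) + 39757 = 58/(-133) + 39757 = -1/133*58 + 39757 = -58/133 + 39757 = 5287623/133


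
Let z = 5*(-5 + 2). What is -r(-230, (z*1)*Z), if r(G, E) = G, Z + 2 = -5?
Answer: 230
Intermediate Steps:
Z = -7 (Z = -2 - 5 = -7)
z = -15 (z = 5*(-3) = -15)
-r(-230, (z*1)*Z) = -1*(-230) = 230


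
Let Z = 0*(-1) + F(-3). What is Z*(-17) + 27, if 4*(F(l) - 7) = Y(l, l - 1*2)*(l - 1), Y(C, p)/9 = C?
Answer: -551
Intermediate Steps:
Y(C, p) = 9*C
F(l) = 7 + 9*l*(-1 + l)/4 (F(l) = 7 + ((9*l)*(l - 1))/4 = 7 + ((9*l)*(-1 + l))/4 = 7 + (9*l*(-1 + l))/4 = 7 + 9*l*(-1 + l)/4)
Z = 34 (Z = 0*(-1) + (7 - 9/4*(-3) + (9/4)*(-3)²) = 0 + (7 + 27/4 + (9/4)*9) = 0 + (7 + 27/4 + 81/4) = 0 + 34 = 34)
Z*(-17) + 27 = 34*(-17) + 27 = -578 + 27 = -551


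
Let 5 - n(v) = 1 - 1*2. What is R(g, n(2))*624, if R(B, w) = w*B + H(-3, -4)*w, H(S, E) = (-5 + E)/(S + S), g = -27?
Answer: -95472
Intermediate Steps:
H(S, E) = (-5 + E)/(2*S) (H(S, E) = (-5 + E)/((2*S)) = (-5 + E)*(1/(2*S)) = (-5 + E)/(2*S))
n(v) = 6 (n(v) = 5 - (1 - 1*2) = 5 - (1 - 2) = 5 - 1*(-1) = 5 + 1 = 6)
R(B, w) = 3*w/2 + B*w (R(B, w) = w*B + ((1/2)*(-5 - 4)/(-3))*w = B*w + ((1/2)*(-1/3)*(-9))*w = B*w + 3*w/2 = 3*w/2 + B*w)
R(g, n(2))*624 = ((1/2)*6*(3 + 2*(-27)))*624 = ((1/2)*6*(3 - 54))*624 = ((1/2)*6*(-51))*624 = -153*624 = -95472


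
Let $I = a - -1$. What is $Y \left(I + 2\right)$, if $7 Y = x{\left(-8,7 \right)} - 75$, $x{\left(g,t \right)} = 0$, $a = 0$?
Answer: $- \frac{225}{7} \approx -32.143$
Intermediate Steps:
$I = 1$ ($I = 0 - -1 = 0 + 1 = 1$)
$Y = - \frac{75}{7}$ ($Y = \frac{0 - 75}{7} = \frac{1}{7} \left(-75\right) = - \frac{75}{7} \approx -10.714$)
$Y \left(I + 2\right) = - \frac{75 \left(1 + 2\right)}{7} = \left(- \frac{75}{7}\right) 3 = - \frac{225}{7}$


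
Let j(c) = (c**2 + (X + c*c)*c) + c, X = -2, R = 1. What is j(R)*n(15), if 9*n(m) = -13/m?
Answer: -13/135 ≈ -0.096296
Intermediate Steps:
n(m) = -13/(9*m) (n(m) = (-13/m)/9 = -13/(9*m))
j(c) = c + c**2 + c*(-2 + c**2) (j(c) = (c**2 + (-2 + c*c)*c) + c = (c**2 + (-2 + c**2)*c) + c = (c**2 + c*(-2 + c**2)) + c = c + c**2 + c*(-2 + c**2))
j(R)*n(15) = (1*(-1 + 1 + 1**2))*(-13/9/15) = (1*(-1 + 1 + 1))*(-13/9*1/15) = (1*1)*(-13/135) = 1*(-13/135) = -13/135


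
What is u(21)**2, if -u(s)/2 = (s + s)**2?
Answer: 12446784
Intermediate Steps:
u(s) = -8*s**2 (u(s) = -2*(s + s)**2 = -2*4*s**2 = -8*s**2)
u(21)**2 = (-8*21**2)**2 = (-8*441)**2 = (-3528)**2 = 12446784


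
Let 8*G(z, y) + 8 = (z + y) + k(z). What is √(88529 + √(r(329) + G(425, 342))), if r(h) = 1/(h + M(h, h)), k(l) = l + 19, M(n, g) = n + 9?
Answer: √(157542313124 + 667*√1070413606)/1334 ≈ 297.56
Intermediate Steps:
M(n, g) = 9 + n
k(l) = 19 + l
G(z, y) = 11/8 + z/4 + y/8 (G(z, y) = -1 + ((z + y) + (19 + z))/8 = -1 + ((y + z) + (19 + z))/8 = -1 + (19 + y + 2*z)/8 = -1 + (19/8 + z/4 + y/8) = 11/8 + z/4 + y/8)
r(h) = 1/(9 + 2*h) (r(h) = 1/(h + (9 + h)) = 1/(9 + 2*h))
√(88529 + √(r(329) + G(425, 342))) = √(88529 + √(1/(9 + 2*329) + (11/8 + (¼)*425 + (⅛)*342))) = √(88529 + √(1/(9 + 658) + (11/8 + 425/4 + 171/4))) = √(88529 + √(1/667 + 1203/8)) = √(88529 + √(802409/5336)) = √(88529 + √1070413606/2668)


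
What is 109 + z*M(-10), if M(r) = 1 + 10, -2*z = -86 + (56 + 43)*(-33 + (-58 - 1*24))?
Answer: 126399/2 ≈ 63200.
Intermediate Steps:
z = 11471/2 (z = -(-86 + (56 + 43)*(-33 + (-58 - 1*24)))/2 = -(-86 + 99*(-33 + (-58 - 24)))/2 = -(-86 + 99*(-33 - 82))/2 = -(-86 + 99*(-115))/2 = -(-86 - 11385)/2 = -1/2*(-11471) = 11471/2 ≈ 5735.5)
M(r) = 11
109 + z*M(-10) = 109 + (11471/2)*11 = 109 + 126181/2 = 126399/2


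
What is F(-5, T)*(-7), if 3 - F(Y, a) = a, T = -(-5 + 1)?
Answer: 7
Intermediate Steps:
T = 4 (T = -1*(-4) = 4)
F(Y, a) = 3 - a
F(-5, T)*(-7) = (3 - 1*4)*(-7) = (3 - 4)*(-7) = -1*(-7) = 7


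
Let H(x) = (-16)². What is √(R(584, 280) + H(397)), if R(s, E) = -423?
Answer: I*√167 ≈ 12.923*I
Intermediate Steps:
H(x) = 256
√(R(584, 280) + H(397)) = √(-423 + 256) = √(-167) = I*√167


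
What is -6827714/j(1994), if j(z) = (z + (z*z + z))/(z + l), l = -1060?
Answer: -1594271219/995006 ≈ -1602.3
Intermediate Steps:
j(z) = (z**2 + 2*z)/(-1060 + z) (j(z) = (z + (z*z + z))/(z - 1060) = (z + (z**2 + z))/(-1060 + z) = (z + (z + z**2))/(-1060 + z) = (z**2 + 2*z)/(-1060 + z))
-6827714/j(1994) = -6827714*(-1060 + 1994)/(1994*(2 + 1994)) = -6827714/(1994*1996/934) = -6827714/(1994*(1/934)*1996) = -6827714/1990012/467 = -6827714*467/1990012 = -1594271219/995006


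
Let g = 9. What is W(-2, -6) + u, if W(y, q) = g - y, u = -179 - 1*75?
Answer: -243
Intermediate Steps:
u = -254 (u = -179 - 75 = -254)
W(y, q) = 9 - y
W(-2, -6) + u = (9 - 1*(-2)) - 254 = (9 + 2) - 254 = 11 - 254 = -243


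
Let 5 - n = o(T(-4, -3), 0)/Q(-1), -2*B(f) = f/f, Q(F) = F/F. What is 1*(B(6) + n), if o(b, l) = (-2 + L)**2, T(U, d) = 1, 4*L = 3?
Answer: 47/16 ≈ 2.9375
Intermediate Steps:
L = 3/4 (L = (1/4)*3 = 3/4 ≈ 0.75000)
Q(F) = 1
B(f) = -1/2 (B(f) = -f/(2*f) = -1/2*1 = -1/2)
o(b, l) = 25/16 (o(b, l) = (-2 + 3/4)**2 = (-5/4)**2 = 25/16)
n = 55/16 (n = 5 - 25/(16*1) = 5 - 25/16 = 55/16 ≈ 3.4375)
1*(B(6) + n) = 1*(-1/2 + 55/16) = 1*(47/16) = 47/16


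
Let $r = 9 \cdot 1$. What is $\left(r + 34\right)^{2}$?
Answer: $1849$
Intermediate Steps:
$r = 9$
$\left(r + 34\right)^{2} = \left(9 + 34\right)^{2} = 43^{2} = 1849$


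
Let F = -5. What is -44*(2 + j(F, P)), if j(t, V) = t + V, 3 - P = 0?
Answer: 0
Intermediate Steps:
P = 3 (P = 3 - 1*0 = 3 + 0 = 3)
j(t, V) = V + t
-44*(2 + j(F, P)) = -44*(2 + (3 - 5)) = -44*(2 - 2) = -44*0 = 0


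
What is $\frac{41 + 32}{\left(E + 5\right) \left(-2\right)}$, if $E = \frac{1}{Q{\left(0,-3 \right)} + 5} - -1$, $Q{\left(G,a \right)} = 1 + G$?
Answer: $- \frac{219}{37} \approx -5.9189$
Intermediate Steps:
$E = \frac{7}{6}$ ($E = \frac{1}{\left(1 + 0\right) + 5} - -1 = \frac{1}{1 + 5} + 1 = \frac{1}{6} + 1 = \frac{7}{6} \approx 1.1667$)
$\frac{41 + 32}{\left(E + 5\right) \left(-2\right)} = \frac{41 + 32}{\left(\frac{7}{6} + 5\right) \left(-2\right)} = \frac{73}{\frac{37}{6} \left(-2\right)} = \frac{73}{- \frac{37}{3}} = 73 \left(- \frac{3}{37}\right) = - \frac{219}{37}$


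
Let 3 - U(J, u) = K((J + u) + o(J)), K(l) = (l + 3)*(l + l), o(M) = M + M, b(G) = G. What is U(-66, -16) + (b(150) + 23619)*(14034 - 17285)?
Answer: -77363324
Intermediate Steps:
o(M) = 2*M
K(l) = 2*l*(3 + l) (K(l) = (3 + l)*(2*l) = 2*l*(3 + l))
U(J, u) = 3 - 2*(u + 3*J)*(3 + u + 3*J) (U(J, u) = 3 - 2*((J + u) + 2*J)*(3 + ((J + u) + 2*J)) = 3 - 2*(u + 3*J)*(3 + (u + 3*J)) = 3 - 2*(u + 3*J)*(3 + u + 3*J))
U(-66, -16) + (b(150) + 23619)*(14034 - 17285) = (3 - 2*(-16 + 3*(-66))*(3 - 16 + 3*(-66))) + (150 + 23619)*(14034 - 17285) = (3 - 2*(-16 - 198)*(3 - 16 - 198)) + 23769*(-3251) = (3 - 2*(-214)*(-211)) - 77273019 = (3 - 90308) - 77273019 = -90305 - 77273019 = -77363324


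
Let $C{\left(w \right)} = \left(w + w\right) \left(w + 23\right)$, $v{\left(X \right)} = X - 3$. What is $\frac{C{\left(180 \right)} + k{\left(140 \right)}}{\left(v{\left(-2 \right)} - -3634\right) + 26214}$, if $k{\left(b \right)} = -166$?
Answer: $\frac{72914}{29843} \approx 2.4433$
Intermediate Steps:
$v{\left(X \right)} = -3 + X$ ($v{\left(X \right)} = X - 3 = -3 + X$)
$C{\left(w \right)} = 2 w \left(23 + w\right)$
$\frac{C{\left(180 \right)} + k{\left(140 \right)}}{\left(v{\left(-2 \right)} - -3634\right) + 26214} = \frac{2 \cdot 180 \left(23 + 180\right) - 166}{\left(\left(-3 - 2\right) - -3634\right) + 26214} = \frac{2 \cdot 180 \cdot 203 - 166}{\left(-5 + 3634\right) + 26214} = \frac{73080 - 166}{3629 + 26214} = \frac{72914}{29843}$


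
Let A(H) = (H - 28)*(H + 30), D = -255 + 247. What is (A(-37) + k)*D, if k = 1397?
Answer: -14816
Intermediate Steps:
D = -8
A(H) = (-28 + H)*(30 + H)
(A(-37) + k)*D = ((-840 + (-37)**2 + 2*(-37)) + 1397)*(-8) = ((-840 + 1369 - 74) + 1397)*(-8) = (455 + 1397)*(-8) = 1852*(-8) = -14816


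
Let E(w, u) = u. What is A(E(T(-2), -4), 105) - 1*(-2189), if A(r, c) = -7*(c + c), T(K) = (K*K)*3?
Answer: 719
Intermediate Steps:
T(K) = 3*K² (T(K) = K²*3 = 3*K²)
A(r, c) = -14*c
A(E(T(-2), -4), 105) - 1*(-2189) = -14*105 - 1*(-2189) = -1470 + 2189 = 719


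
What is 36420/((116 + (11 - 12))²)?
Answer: 7284/2645 ≈ 2.7539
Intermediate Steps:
36420/((116 + (11 - 12))²) = 36420/((116 - 1)²) = 36420/(115²) = 36420/13225 = 36420*(1/13225) = 7284/2645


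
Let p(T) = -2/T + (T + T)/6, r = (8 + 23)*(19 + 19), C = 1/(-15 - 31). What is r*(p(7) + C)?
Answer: 1152673/483 ≈ 2386.5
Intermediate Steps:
C = -1/46 (C = 1/(-46) = -1/46 ≈ -0.021739)
r = 1178 (r = 31*38 = 1178)
p(T) = -2/T + T/3 (p(T) = -2/T + (2*T)*(⅙) = -2/T + T/3)
r*(p(7) + C) = 1178*((-2/7 + (⅓)*7) - 1/46) = 1178*((-2*⅐ + 7/3) - 1/46) = 1178*((-2/7 + 7/3) - 1/46) = 1178*(43/21 - 1/46) = 1178*(1957/966) = 1152673/483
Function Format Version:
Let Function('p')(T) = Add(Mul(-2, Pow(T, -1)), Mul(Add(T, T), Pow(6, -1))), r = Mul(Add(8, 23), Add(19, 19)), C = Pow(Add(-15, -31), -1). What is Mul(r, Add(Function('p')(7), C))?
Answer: Rational(1152673, 483) ≈ 2386.5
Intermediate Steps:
C = Rational(-1, 46) (C = Pow(-46, -1) = Rational(-1, 46) ≈ -0.021739)
r = 1178 (r = Mul(31, 38) = 1178)
Function('p')(T) = Add(Mul(-2, Pow(T, -1)), Mul(Rational(1, 3), T)) (Function('p')(T) = Add(Mul(-2, Pow(T, -1)), Mul(Mul(2, T), Rational(1, 6))) = Add(Mul(-2, Pow(T, -1)), Mul(Rational(1, 3), T)))
Mul(r, Add(Function('p')(7), C)) = Mul(1178, Add(Add(Mul(-2, Pow(7, -1)), Mul(Rational(1, 3), 7)), Rational(-1, 46))) = Mul(1178, Add(Add(Mul(-2, Rational(1, 7)), Rational(7, 3)), Rational(-1, 46))) = Mul(1178, Add(Add(Rational(-2, 7), Rational(7, 3)), Rational(-1, 46))) = Mul(1178, Add(Rational(43, 21), Rational(-1, 46))) = Mul(1178, Rational(1957, 966)) = Rational(1152673, 483)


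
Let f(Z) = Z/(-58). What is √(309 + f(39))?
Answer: 3*√115246/58 ≈ 17.559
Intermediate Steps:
f(Z) = -Z/58 (f(Z) = Z*(-1/58) = -Z/58)
√(309 + f(39)) = √(309 - 1/58*39) = √(309 - 39/58) = √(17883/58) = 3*√115246/58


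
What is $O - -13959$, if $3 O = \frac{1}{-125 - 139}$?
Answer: $\frac{11055527}{792} \approx 13959.0$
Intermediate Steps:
$O = - \frac{1}{792}$ ($O = \frac{1}{3 \left(-125 - 139\right)} = \frac{1}{3 \left(-264\right)} = \frac{1}{3} \left(- \frac{1}{264}\right) = - \frac{1}{792} \approx -0.0012626$)
$O - -13959 = - \frac{1}{792} - -13959 = - \frac{1}{792} + 13959 = \frac{11055527}{792}$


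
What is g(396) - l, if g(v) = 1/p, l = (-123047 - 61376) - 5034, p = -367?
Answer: 69530718/367 ≈ 1.8946e+5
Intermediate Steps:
l = -189457 (l = -184423 - 5034 = -189457)
g(v) = -1/367 (g(v) = 1/(-367) = -1/367)
g(396) - l = -1/367 - 1*(-189457) = -1/367 + 189457 = 69530718/367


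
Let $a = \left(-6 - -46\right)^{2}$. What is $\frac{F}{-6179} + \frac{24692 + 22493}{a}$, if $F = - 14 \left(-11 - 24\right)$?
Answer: $\frac{58154423}{1977280} \approx 29.411$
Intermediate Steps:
$F = 490$ ($F = \left(-14\right) \left(-35\right) = 490$)
$a = 1600$ ($a = \left(-6 + 46\right)^{2} = 40^{2} = 1600$)
$\frac{F}{-6179} + \frac{24692 + 22493}{a} = \frac{490}{-6179} + \frac{24692 + 22493}{1600} = 490 \left(- \frac{1}{6179}\right) + 47185 \cdot \frac{1}{1600} = - \frac{490}{6179} + \frac{9437}{320} = \frac{58154423}{1977280}$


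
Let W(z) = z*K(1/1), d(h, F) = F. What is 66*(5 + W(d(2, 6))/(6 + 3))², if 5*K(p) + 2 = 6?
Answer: 151558/75 ≈ 2020.8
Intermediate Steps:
K(p) = ⅘ (K(p) = -⅖ + (⅕)*6 = -⅖ + 6/5 = ⅘)
W(z) = 4*z/5 (W(z) = z*(⅘) = 4*z/5)
66*(5 + W(d(2, 6))/(6 + 3))² = 66*(5 + ((⅘)*6)/(6 + 3))² = 66*(5 + (24/5)/9)² = 66*(5 + (24/5)*(⅑))² = 66*(5 + 8/15)² = 66*(83/15)² = 66*(6889/225) = 151558/75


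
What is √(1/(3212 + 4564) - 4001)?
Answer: 5*I*√7466826/216 ≈ 63.253*I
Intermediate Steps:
√(1/(3212 + 4564) - 4001) = √(1/7776 - 4001) = √(-31111775/7776) = 5*I*√7466826/216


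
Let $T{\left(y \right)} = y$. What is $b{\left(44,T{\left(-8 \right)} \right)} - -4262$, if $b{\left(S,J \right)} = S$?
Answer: $4306$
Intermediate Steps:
$b{\left(44,T{\left(-8 \right)} \right)} - -4262 = 44 - -4262 = 44 + 4262 = 4306$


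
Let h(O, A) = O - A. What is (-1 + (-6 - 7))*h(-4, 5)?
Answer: 126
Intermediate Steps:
(-1 + (-6 - 7))*h(-4, 5) = (-1 + (-6 - 7))*(-4 - 1*5) = (-1 - 13)*(-4 - 5) = -14*(-9) = 126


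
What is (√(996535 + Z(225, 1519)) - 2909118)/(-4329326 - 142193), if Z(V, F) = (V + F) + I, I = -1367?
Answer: 2909118/4471519 - 12*√6923/4471519 ≈ 0.65036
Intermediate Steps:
Z(V, F) = -1367 + F + V (Z(V, F) = (V + F) - 1367 = (F + V) - 1367 = -1367 + F + V)
(√(996535 + Z(225, 1519)) - 2909118)/(-4329326 - 142193) = (√(996535 + (-1367 + 1519 + 225)) - 2909118)/(-4329326 - 142193) = (√(996535 + 377) - 2909118)/(-4471519) = (√996912 - 2909118)*(-1/4471519) = (12*√6923 - 2909118)*(-1/4471519) = (-2909118 + 12*√6923)*(-1/4471519) = 2909118/4471519 - 12*√6923/4471519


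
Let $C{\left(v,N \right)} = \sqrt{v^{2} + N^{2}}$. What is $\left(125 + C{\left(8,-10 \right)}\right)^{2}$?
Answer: $15789 + 500 \sqrt{41} \approx 18991.0$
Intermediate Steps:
$C{\left(v,N \right)} = \sqrt{N^{2} + v^{2}}$
$\left(125 + C{\left(8,-10 \right)}\right)^{2} = \left(125 + \sqrt{\left(-10\right)^{2} + 8^{2}}\right)^{2} = \left(125 + \sqrt{100 + 64}\right)^{2} = \left(125 + \sqrt{164}\right)^{2} = \left(125 + 2 \sqrt{41}\right)^{2}$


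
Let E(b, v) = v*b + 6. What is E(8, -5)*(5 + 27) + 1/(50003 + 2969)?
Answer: -57633535/52972 ≈ -1088.0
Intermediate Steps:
E(b, v) = 6 + b*v (E(b, v) = b*v + 6 = 6 + b*v)
E(8, -5)*(5 + 27) + 1/(50003 + 2969) = (6 + 8*(-5))*(5 + 27) + 1/(50003 + 2969) = (6 - 40)*32 + 1/52972 = -34*32 + 1/52972 = -1088 + 1/52972 = -57633535/52972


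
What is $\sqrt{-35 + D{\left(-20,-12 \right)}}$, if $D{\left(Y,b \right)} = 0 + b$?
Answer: $i \sqrt{47} \approx 6.8557 i$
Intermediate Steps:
$D{\left(Y,b \right)} = b$
$\sqrt{-35 + D{\left(-20,-12 \right)}} = \sqrt{-35 - 12} = \sqrt{-47} = i \sqrt{47}$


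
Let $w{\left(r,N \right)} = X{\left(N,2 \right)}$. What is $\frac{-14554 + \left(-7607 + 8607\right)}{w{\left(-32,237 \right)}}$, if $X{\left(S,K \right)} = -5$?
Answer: $\frac{13554}{5} \approx 2710.8$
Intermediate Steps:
$w{\left(r,N \right)} = -5$
$\frac{-14554 + \left(-7607 + 8607\right)}{w{\left(-32,237 \right)}} = \frac{-14554 + \left(-7607 + 8607\right)}{-5} = \left(-14554 + 1000\right) \left(- \frac{1}{5}\right) = \left(-13554\right) \left(- \frac{1}{5}\right) = \frac{13554}{5}$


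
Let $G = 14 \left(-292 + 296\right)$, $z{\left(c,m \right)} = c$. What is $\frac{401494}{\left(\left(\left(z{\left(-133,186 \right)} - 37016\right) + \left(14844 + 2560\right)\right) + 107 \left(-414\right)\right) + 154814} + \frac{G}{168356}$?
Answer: $\frac{16899751760}{3820460619} \approx 4.4235$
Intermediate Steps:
$G = 56$ ($G = 14 \cdot 4 = 56$)
$\frac{401494}{\left(\left(\left(z{\left(-133,186 \right)} - 37016\right) + \left(14844 + 2560\right)\right) + 107 \left(-414\right)\right) + 154814} + \frac{G}{168356} = \frac{401494}{\left(\left(\left(-133 - 37016\right) + \left(14844 + 2560\right)\right) + 107 \left(-414\right)\right) + 154814} + \frac{56}{168356} = \frac{401494}{\left(\left(-37149 + 17404\right) - 44298\right) + 154814} + 56 \cdot \frac{1}{168356} = \frac{401494}{\left(-19745 - 44298\right) + 154814} + \frac{14}{42089} = \frac{401494}{-64043 + 154814} + \frac{14}{42089} = \frac{401494}{90771} + \frac{14}{42089} = \frac{16899751760}{3820460619}$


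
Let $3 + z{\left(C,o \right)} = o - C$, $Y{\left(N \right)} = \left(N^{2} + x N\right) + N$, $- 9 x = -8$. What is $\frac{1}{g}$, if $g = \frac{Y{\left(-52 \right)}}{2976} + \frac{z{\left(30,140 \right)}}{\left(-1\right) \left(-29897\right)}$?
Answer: $\frac{200190312}{176002583} \approx 1.1374$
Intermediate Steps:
$x = \frac{8}{9}$ ($x = \left(- \frac{1}{9}\right) \left(-8\right) = \frac{8}{9} \approx 0.88889$)
$Y{\left(N \right)} = N^{2} + \frac{17 N}{9}$ ($Y{\left(N \right)} = \left(N^{2} + \frac{8 N}{9}\right) + N = N^{2} + \frac{17 N}{9}$)
$z{\left(C,o \right)} = -3 + o - C$ ($z{\left(C,o \right)} = -3 - \left(C - o\right) = -3 + o - C$)
$g = \frac{176002583}{200190312}$ ($g = \frac{\frac{1}{9} \left(-52\right) \left(17 + 9 \left(-52\right)\right)}{2976} + \frac{-3 + 140 - 30}{\left(-1\right) \left(-29897\right)} = \frac{1}{9} \left(-52\right) \left(17 - 468\right) \frac{1}{2976} + \frac{-3 + 140 - 30}{29897} = \frac{1}{9} \left(-52\right) \left(-451\right) \frac{1}{2976} + 107 \cdot \frac{1}{29897} = \frac{23452}{9} \cdot \frac{1}{2976} + \frac{107}{29897} = \frac{5863}{6696} + \frac{107}{29897} = \frac{176002583}{200190312} \approx 0.87918$)
$\frac{1}{g} = \frac{1}{\frac{176002583}{200190312}} = \frac{200190312}{176002583}$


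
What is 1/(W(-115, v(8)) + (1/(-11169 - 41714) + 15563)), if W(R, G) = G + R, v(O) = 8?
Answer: 52883/817359647 ≈ 6.4700e-5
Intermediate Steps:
1/(W(-115, v(8)) + (1/(-11169 - 41714) + 15563)) = 1/((8 - 115) + (1/(-11169 - 41714) + 15563)) = 1/(-107 + (1/(-52883) + 15563)) = 1/(-107 + (-1/52883 + 15563)) = 1/(-107 + 823018128/52883) = 1/(817359647/52883) = 52883/817359647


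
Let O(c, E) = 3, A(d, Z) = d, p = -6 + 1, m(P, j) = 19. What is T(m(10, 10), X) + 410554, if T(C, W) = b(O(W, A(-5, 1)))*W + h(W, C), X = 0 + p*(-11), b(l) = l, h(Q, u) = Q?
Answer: 410774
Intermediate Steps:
p = -5
X = 55 (X = 0 - 5*(-11) = 0 + 55 = 55)
T(C, W) = 4*W (T(C, W) = 3*W + W = 4*W)
T(m(10, 10), X) + 410554 = 4*55 + 410554 = 220 + 410554 = 410774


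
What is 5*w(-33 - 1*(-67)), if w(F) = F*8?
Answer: 1360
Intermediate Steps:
w(F) = 8*F
5*w(-33 - 1*(-67)) = 5*(8*(-33 - 1*(-67))) = 5*(8*(-33 + 67)) = 5*(8*34) = 5*272 = 1360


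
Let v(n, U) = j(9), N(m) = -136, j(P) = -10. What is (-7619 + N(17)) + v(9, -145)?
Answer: -7765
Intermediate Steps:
v(n, U) = -10
(-7619 + N(17)) + v(9, -145) = (-7619 - 136) - 10 = -7755 - 10 = -7765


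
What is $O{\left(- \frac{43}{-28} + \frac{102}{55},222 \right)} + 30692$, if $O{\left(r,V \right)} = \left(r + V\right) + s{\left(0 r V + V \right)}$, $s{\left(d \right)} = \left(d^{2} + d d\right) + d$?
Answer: $\frac{199749381}{1540} \approx 1.2971 \cdot 10^{5}$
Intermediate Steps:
$s{\left(d \right)} = d + 2 d^{2}$ ($s{\left(d \right)} = \left(d^{2} + d^{2}\right) + d = 2 d^{2} + d = d + 2 d^{2}$)
$O{\left(r,V \right)} = V + r + V \left(1 + 2 V\right)$ ($O{\left(r,V \right)} = \left(r + V\right) + \left(0 r V + V\right) \left(1 + 2 \left(0 r V + V\right)\right) = \left(V + r\right) + \left(0 V + V\right) \left(1 + 2 \left(0 V + V\right)\right) = \left(V + r\right) + \left(0 + V\right) \left(1 + 2 \left(0 + V\right)\right) = \left(V + r\right) + V \left(1 + 2 V\right) = V + r + V \left(1 + 2 V\right)$)
$O{\left(- \frac{43}{-28} + \frac{102}{55},222 \right)} + 30692 = \left(222 + \left(- \frac{43}{-28} + \frac{102}{55}\right) + 222 \left(1 + 2 \cdot 222\right)\right) + 30692 = \left(222 + \left(\left(-43\right) \left(- \frac{1}{28}\right) + 102 \cdot \frac{1}{55}\right) + 222 \left(1 + 444\right)\right) + 30692 = \left(222 + \left(\frac{43}{28} + \frac{102}{55}\right) + 222 \cdot 445\right) + 30692 = \left(222 + \frac{5221}{1540} + 98790\right) + 30692 = \frac{152483701}{1540} + 30692 = \frac{199749381}{1540}$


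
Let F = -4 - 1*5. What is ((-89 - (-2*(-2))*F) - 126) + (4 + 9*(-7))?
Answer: -238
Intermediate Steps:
F = -9 (F = -4 - 5 = -9)
((-89 - (-2*(-2))*F) - 126) + (4 + 9*(-7)) = ((-89 - (-2*(-2))*(-9)) - 126) + (4 + 9*(-7)) = ((-89 - 4*(-9)) - 126) + (4 - 63) = ((-89 - 1*(-36)) - 126) - 59 = ((-89 + 36) - 126) - 59 = (-53 - 126) - 59 = -179 - 59 = -238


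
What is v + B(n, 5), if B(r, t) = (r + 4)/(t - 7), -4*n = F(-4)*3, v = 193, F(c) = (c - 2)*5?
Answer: 719/4 ≈ 179.75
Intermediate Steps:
F(c) = -10 + 5*c (F(c) = (-2 + c)*5 = -10 + 5*c)
n = 45/2 (n = -(-10 + 5*(-4))*3/4 = -(-10 - 20)*3/4 = -(-15)*3/2 = -¼*(-90) = 45/2 ≈ 22.500)
B(r, t) = (4 + r)/(-7 + t)
v + B(n, 5) = 193 + (4 + 45/2)/(-7 + 5) = 193 + (53/2)/(-2) = 193 - ½*53/2 = 193 - 53/4 = 719/4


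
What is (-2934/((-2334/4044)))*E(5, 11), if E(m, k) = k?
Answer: 21752676/389 ≈ 55920.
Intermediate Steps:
(-2934/((-2334/4044)))*E(5, 11) = -2934/((-2334/4044))*11 = -2934/((-2334*1/4044))*11 = -2934/(-389/674)*11 = -2934*(-674/389)*11 = (1977516/389)*11 = 21752676/389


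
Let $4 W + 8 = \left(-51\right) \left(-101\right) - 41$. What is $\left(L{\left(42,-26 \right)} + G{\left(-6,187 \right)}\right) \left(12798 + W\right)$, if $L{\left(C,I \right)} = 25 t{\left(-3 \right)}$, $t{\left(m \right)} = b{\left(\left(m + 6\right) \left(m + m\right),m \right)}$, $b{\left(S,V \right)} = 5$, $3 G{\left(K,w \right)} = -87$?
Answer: $1351056$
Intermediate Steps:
$G{\left(K,w \right)} = -29$ ($G{\left(K,w \right)} = \frac{1}{3} \left(-87\right) = -29$)
$t{\left(m \right)} = 5$
$W = \frac{2551}{2}$ ($W = -2 + \frac{\left(-51\right) \left(-101\right) - 41}{4} = -2 + \frac{5151 - 41}{4} = -2 + \frac{1}{4} \cdot 5110 = -2 + \frac{2555}{2} = \frac{2551}{2} \approx 1275.5$)
$L{\left(C,I \right)} = 125$ ($L{\left(C,I \right)} = 25 \cdot 5 = 125$)
$\left(L{\left(42,-26 \right)} + G{\left(-6,187 \right)}\right) \left(12798 + W\right) = \left(125 - 29\right) \left(12798 + \frac{2551}{2}\right) = 96 \cdot \frac{28147}{2} = 1351056$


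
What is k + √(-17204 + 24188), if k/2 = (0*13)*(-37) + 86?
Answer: 172 + 6*√194 ≈ 255.57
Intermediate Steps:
k = 172 (k = 2*((0*13)*(-37) + 86) = 2*(0*(-37) + 86) = 2*(0 + 86) = 2*86 = 172)
k + √(-17204 + 24188) = 172 + √(-17204 + 24188) = 172 + √6984 = 172 + 6*√194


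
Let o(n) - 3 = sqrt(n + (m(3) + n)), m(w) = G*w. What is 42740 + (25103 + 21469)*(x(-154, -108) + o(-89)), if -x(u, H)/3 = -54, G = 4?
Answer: 7727120 + 46572*I*sqrt(166) ≈ 7.7271e+6 + 6.0004e+5*I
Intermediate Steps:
x(u, H) = 162 (x(u, H) = -3*(-54) = 162)
m(w) = 4*w
o(n) = 3 + sqrt(12 + 2*n) (o(n) = 3 + sqrt(n + (4*3 + n)) = 3 + sqrt(n + (12 + n)) = 3 + sqrt(12 + 2*n))
42740 + (25103 + 21469)*(x(-154, -108) + o(-89)) = 42740 + (25103 + 21469)*(162 + (3 + sqrt(12 + 2*(-89)))) = 42740 + 46572*(162 + (3 + sqrt(12 - 178))) = 42740 + 46572*(162 + (3 + sqrt(-166))) = 42740 + 46572*(162 + (3 + I*sqrt(166))) = 42740 + 46572*(165 + I*sqrt(166)) = 42740 + (7684380 + 46572*I*sqrt(166)) = 7727120 + 46572*I*sqrt(166)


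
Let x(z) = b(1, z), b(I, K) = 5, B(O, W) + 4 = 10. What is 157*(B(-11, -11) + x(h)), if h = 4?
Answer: 1727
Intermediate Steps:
B(O, W) = 6 (B(O, W) = -4 + 10 = 6)
x(z) = 5
157*(B(-11, -11) + x(h)) = 157*(6 + 5) = 157*11 = 1727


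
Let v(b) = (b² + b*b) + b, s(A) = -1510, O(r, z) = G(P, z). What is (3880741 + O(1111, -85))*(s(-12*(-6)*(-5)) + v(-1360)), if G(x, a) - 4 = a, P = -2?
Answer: 14344199977800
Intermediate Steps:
G(x, a) = 4 + a
O(r, z) = 4 + z
v(b) = b + 2*b² (v(b) = (b² + b²) + b = 2*b² + b = b + 2*b²)
(3880741 + O(1111, -85))*(s(-12*(-6)*(-5)) + v(-1360)) = (3880741 + (4 - 85))*(-1510 - 1360*(1 + 2*(-1360))) = (3880741 - 81)*(-1510 - 1360*(1 - 2720)) = 3880660*(-1510 - 1360*(-2719)) = 3880660*(-1510 + 3697840) = 3880660*3696330 = 14344199977800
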